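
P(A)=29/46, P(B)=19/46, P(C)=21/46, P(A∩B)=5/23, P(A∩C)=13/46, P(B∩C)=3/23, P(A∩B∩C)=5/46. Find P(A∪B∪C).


P(A∪B∪C) = P(A)+P(B)+P(C) - P(AB)-P(AC)-P(BC) + P(ABC)
= 29/46+19/46+21/46 - 5/23-13/46-3/23 + 5/46
= 45/46

45/46


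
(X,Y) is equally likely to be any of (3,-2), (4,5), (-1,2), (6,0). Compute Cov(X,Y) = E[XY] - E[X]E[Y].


E[X]=3, E[Y]=5/4, E[XY]=3
Cov(X,Y) = E[XY] - E[X]E[Y] = 3 - 3*5/4 = -3/4

-3/4


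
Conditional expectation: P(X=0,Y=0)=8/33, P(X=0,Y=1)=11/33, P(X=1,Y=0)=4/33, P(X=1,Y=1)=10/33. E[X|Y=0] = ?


P(Y=0) = 12/33
E[X|Y=0] = (0*8 + 1*4)/12 = 4/12 = 1/3

1/3


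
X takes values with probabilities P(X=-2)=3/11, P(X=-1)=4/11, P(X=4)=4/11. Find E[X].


E[X] = sum(x * P(x))
= -2*3/11 - 1*4/11 + 4*4/11
= 6/11

6/11


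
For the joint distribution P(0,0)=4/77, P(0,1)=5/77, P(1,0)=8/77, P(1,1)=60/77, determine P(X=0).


P(X=0) = P(0,0)+P(0,1) = 4/77 + 5/77 = 9/77

9/77


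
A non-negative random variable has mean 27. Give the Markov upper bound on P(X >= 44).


Markov: P(X >= a) <= E[X]/a
P(X >= 44) <= 27/44

27/44


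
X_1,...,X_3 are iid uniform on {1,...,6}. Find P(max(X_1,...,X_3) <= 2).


P(max <= 2) = P(all X_i <= 2) = (P(X_1 <= 2))^3
= (2/6)^3 = (1/3)^3 = 1/27

1/27


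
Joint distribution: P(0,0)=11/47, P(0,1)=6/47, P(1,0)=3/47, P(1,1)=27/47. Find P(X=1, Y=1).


Read from table: P(X=1, Y=1) = 27/47

27/47


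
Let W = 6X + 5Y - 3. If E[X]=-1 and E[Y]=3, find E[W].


E[6X + 5Y - 3] = 6*E[X] + 5*E[Y] - 3
= (6)*(-1) + (5)*(3) + (-3)
= -6 + 15 - 3 = 6

6


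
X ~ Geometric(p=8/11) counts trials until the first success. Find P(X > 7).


P(X > 7) = P(first 7 trials all fail) = (1-p)^7 = (3/11)^7 = 2187/19487171

2187/19487171


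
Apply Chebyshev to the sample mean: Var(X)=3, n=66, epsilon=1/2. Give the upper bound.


Var(Xbar) = Var(X)/n = 3/66
Chebyshev: P(|Xbar-mu| >= 1/2) <= Var(Xbar)/(1/2)^2 = (1/22)/(1/4) = 2/11

2/11


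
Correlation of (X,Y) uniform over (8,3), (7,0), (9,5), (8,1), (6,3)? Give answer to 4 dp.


Cov(X,Y) = 0.7600, Var(X) = 1.0400, Var(Y) = 3.0400
rho = Cov/(sqrt(VarX)*sqrt(VarY)) = 0.4274

0.4274


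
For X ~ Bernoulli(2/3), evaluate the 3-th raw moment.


For Bernoulli: X in {0,1}
E[X^3] = 0^3*(1-2/3) + 1^3*2/3 = 2/3

2/3


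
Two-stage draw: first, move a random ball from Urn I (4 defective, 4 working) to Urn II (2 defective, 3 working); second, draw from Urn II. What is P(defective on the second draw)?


P(transfer defective) = 4/8 = 1/2; P(transfer working) = 1/2
If defective transferred: Urn II has 3 defective of 6, so P(defective|defective moved) = 1/2
If working transferred: Urn II has 2 defective of 6, so P(defective|working moved) = 1/3
By total probability: P(defective) = 1/2*1/2 + 1/2*1/3 = 5/12

5/12


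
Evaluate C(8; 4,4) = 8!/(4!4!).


8! = 40320
Denominator: 4!=24 * 4!=24
Coefficient = 40320 / 576 = 70

70


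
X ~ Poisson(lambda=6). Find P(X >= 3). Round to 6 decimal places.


P(X>=3) = 1 - P(X<=2) = 1 - (e^(-6)*6^0/0! + e^(-6)*6^1/1! + e^(-6)*6^2/2!)
≈ 1 - (0.0024787522 + 0.0148725131 + 0.0446175392)
= 1 - 0.0619688045 = 0.9380311955
≈ 0.938031

0.938031


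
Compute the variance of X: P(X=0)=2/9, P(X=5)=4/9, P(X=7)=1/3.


E[X] = 41/9, E[X^2] = 247/9
Var(X) = E[X^2] - (E[X])^2 = 247/9 - (41/9)^2 = 542/81

542/81


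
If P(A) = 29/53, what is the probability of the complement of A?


P(A') = 1 - P(A) = 1 - 29/53 = 24/53

24/53


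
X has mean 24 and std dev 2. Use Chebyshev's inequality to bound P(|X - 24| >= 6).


k = 6/2 = 3
Chebyshev: P(|X-mu| >= k*sigma) <= 1/k^2 = 1/3^2 = 1/9

1/9


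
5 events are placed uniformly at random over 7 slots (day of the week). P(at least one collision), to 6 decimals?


P(all different) = prod((7-i)/7 for i=0..4) = 0.149938
P(at least one match) = 1 - 0.149938 = 0.850062

0.850062


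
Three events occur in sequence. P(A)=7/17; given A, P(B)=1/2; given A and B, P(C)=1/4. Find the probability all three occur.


P(A∩B∩C) = P(A) * P(B|A) * P(C|A∩B)
= 7/17 * 1/2 * 1/4
= 7/34 * 1/4 = 7/136

7/136


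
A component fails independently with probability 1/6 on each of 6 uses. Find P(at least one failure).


P(at least one) = 1 - P(none)
P(none) = (1 - 1/6)^6 = (5/6)^6 = 15625/46656
P(at least one) = 1 - 15625/46656 = 31031/46656

31031/46656


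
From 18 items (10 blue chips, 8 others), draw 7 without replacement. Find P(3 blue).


P(X=3) = C(10,3)*C(8,4) / C(18,7)
= 120*70 / 31824
= 8400/31824 = 175/663

175/663


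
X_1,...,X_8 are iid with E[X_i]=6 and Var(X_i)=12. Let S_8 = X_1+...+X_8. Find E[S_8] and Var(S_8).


E[S_n] = n*mu = 8*6 = 48
Var(S_n) = n*sigma^2 = 8*12 = 96

E[S_8]=48, Var(S_8)=96


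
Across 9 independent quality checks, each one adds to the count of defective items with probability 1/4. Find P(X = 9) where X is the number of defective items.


P(X=9) = C(9,9) * p^9 * (1-p)^0
= 1 * 1/262144 * 1
= 1/262144

1/262144


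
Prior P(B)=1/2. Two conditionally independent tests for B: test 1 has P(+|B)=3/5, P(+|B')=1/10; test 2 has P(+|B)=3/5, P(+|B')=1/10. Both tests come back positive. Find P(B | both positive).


After test 1: P(+) = 3/5*1/2 + 1/10*1/2 = 7/20
P(B|+) = (3/10)/(7/20) = 6/7
After test 2 (use post1 as new prior): P(+) = 3/5*6/7 + 1/10*1/7 = 37/70
P(B|+,+) = (18/35)/(37/70) = 36/37

36/37


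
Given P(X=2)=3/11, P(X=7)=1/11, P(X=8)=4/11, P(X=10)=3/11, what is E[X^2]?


E[X^2] = sum(g(x)*P(x))
= 4*3/11 + 49*1/11 + 64*4/11 + 100*3/11
= 617/11

617/11


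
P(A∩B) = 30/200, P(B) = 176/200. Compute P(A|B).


P(A|B) = P(A∩B)/P(B) = (30/200)/(176/200) = 30/176 = 15/88

15/88


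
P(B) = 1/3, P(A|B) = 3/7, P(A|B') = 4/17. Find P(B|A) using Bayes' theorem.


P(A) = P(A|B)P(B) + P(A|B')P(B') = 3/7*1/3 + 4/17*2/3 = 107/357
P(B|A) = P(A|B)P(B)/P(A) = (1/7)/(107/357) = 51/107

51/107


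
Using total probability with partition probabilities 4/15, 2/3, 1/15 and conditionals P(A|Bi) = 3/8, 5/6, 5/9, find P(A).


P(A) = P(A|B1)P(B1) + P(A|B2)P(B2) + P(A|B3)P(B3)
= 3/8*4/15 + 5/6*2/3 + 5/9*1/15
= 1/10 + 5/9 + 1/27 = 187/270

187/270


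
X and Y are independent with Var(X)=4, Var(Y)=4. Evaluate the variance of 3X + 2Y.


Independence => Cov(X,Y)=0
Var(3X + 2Y) = 3^2*Var(X) + 2^2*Var(Y)
= 9*4 + 4*4 = 52

52


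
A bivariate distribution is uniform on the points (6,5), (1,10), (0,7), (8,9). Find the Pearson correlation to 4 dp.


Cov(X,Y) = -1.0625, Var(X) = 11.1875, Var(Y) = 3.6875
rho = Cov/(sqrt(VarX)*sqrt(VarY)) = -0.1654

-0.1654


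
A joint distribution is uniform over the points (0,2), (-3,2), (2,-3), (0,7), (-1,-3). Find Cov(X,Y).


E[X]=-2/5, E[Y]=1, E[XY]=-9/5
Cov(X,Y) = E[XY] - E[X]E[Y] = -9/5 + 2/5*1 = -7/5

-7/5


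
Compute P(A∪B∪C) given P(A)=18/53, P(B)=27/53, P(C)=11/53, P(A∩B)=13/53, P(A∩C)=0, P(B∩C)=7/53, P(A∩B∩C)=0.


P(A∪B∪C) = P(A)+P(B)+P(C) - P(AB)-P(AC)-P(BC) + P(ABC)
= 18/53+27/53+11/53 - 13/53-0-7/53 + 0
= 36/53

36/53


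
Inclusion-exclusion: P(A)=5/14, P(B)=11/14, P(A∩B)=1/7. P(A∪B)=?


P(A∪B) = P(A) + P(B) - P(A∩B)
= 5/14 + 11/14 - 1/7 = 1

1


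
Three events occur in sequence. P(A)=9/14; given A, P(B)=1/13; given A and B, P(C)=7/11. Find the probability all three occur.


P(A∩B∩C) = P(A) * P(B|A) * P(C|A∩B)
= 9/14 * 1/13 * 7/11
= 9/182 * 7/11 = 9/286

9/286


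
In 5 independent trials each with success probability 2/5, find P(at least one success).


P(at least one) = 1 - P(none)
P(none) = (1 - 2/5)^5 = (3/5)^5 = 243/3125
P(at least one) = 1 - 243/3125 = 2882/3125

2882/3125


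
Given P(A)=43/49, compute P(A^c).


P(A') = 1 - P(A) = 1 - 43/49 = 6/49

6/49


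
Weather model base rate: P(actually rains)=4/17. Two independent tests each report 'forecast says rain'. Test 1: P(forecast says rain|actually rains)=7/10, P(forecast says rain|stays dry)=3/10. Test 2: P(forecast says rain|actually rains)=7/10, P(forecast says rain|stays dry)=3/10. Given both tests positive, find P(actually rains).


After test 1: P(+) = 7/10*4/17 + 3/10*13/17 = 67/170
P(B|+) = (14/85)/(67/170) = 28/67
After test 2 (use post1 as new prior): P(+) = 7/10*28/67 + 3/10*39/67 = 313/670
P(B|+,+) = (98/335)/(313/670) = 196/313

196/313


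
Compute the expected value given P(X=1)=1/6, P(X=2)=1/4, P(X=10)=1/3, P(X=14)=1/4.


E[X] = sum(x * P(x))
= 1*1/6 + 2*1/4 + 10*1/3 + 14*1/4
= 15/2

15/2


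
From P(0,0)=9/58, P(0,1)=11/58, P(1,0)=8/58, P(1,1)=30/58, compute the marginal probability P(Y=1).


P(Y=1) = P(0,1)+P(1,1) = 11/58 + 30/58 = 41/58

41/58


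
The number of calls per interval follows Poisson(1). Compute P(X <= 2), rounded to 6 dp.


P(X<=2) = e^(-1)*1^0/0! + e^(-1)*1^1/1! + e^(-1)*1^2/2!
≈ 0.3678794412 + 0.3678794412 + 0.1839397206
= 0.9196986030
≈ 0.919699

0.919699


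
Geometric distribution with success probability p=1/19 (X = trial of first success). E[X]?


For geometric (trials until first success), E[X] = 1/p = 1/(1/19) = 19

19


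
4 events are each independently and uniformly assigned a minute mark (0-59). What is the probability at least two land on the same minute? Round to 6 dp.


P(all different) = prod((60-i)/60 for i=0..3) = 0.903028
P(at least one match) = 1 - 0.903028 = 0.096972

0.096972


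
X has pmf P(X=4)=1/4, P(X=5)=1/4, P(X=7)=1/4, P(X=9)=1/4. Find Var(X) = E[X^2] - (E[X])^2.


E[X] = 25/4, E[X^2] = 171/4
Var(X) = E[X^2] - (E[X])^2 = 171/4 - (25/4)^2 = 59/16

59/16


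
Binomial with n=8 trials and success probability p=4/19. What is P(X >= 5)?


P(X>=5) = P(X=5) + P(X=6) + P(X=7) + P(X=8)
= 193536000/16983563041 + 25804800/16983563041 + 1966080/16983563041 + 65536/16983563041
= 221372416/16983563041

221372416/16983563041


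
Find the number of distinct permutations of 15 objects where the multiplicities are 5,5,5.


15! = 1307674368000
Denominator: 5!=120 * 5!=120 * 5!=120
Coefficient = 1307674368000 / 1728000 = 756756

756756


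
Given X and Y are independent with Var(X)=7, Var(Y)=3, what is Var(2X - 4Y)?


Independence => Cov(X,Y)=0
Var(2X - 4Y) = 2^2*Var(X) + (-4)^2*Var(Y)
= 4*7 + 16*3 = 76

76


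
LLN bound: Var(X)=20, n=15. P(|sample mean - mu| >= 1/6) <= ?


Var(Xbar) = Var(X)/n = 20/15
Chebyshev: P(|Xbar-mu| >= 1/6) <= Var(Xbar)/(1/6)^2 = (4/3)/(1/36) = 48
Bound exceeds 1, so trivial bound: 1

1


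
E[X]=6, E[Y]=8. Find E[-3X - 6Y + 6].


E[-3X - 6Y + 6] = -3*E[X] - 6*E[Y] + 6
= (-3)*(6) + (-6)*(8) + (6)
= -18 - 48 + 6 = -60

-60


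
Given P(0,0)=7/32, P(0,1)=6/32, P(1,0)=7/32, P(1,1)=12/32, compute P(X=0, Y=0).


Read from table: P(X=0, Y=0) = 7/32

7/32


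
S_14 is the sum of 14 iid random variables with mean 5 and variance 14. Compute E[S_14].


E[S_n] = n*E[X_1] = 14*5 = 70

70


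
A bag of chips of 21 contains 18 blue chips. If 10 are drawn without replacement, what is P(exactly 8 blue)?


P(X=8) = C(18,8)*C(3,2) / C(21,10)
= 43758*3 / 352716
= 131274/352716 = 99/266

99/266


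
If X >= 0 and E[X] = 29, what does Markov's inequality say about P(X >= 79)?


Markov: P(X >= a) <= E[X]/a
P(X >= 79) <= 29/79

29/79


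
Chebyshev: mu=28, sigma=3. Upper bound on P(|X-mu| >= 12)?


k = 12/3 = 4
Chebyshev: P(|X-mu| >= k*sigma) <= 1/k^2 = 1/4^2 = 1/16

1/16


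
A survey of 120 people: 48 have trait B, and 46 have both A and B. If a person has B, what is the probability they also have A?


P(A|B) = P(A∩B)/P(B) = (46/120)/(48/120) = 46/48 = 23/24

23/24


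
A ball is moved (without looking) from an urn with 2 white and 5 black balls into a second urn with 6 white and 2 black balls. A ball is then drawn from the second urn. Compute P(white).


P(transfer white) = 2/7; P(transfer black) = 5/7
If white transferred: Urn II has 7 white of 9, so P(white|white moved) = 7/9
If black transferred: Urn II has 6 white of 9, so P(white|black moved) = 2/3
By total probability: P(white) = 2/7*7/9 + 5/7*2/3 = 44/63

44/63


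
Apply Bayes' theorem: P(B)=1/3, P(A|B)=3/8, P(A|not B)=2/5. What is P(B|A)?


P(A) = P(A|B)P(B) + P(A|B')P(B') = 3/8*1/3 + 2/5*2/3 = 47/120
P(B|A) = P(A|B)P(B)/P(A) = (1/8)/(47/120) = 15/47

15/47


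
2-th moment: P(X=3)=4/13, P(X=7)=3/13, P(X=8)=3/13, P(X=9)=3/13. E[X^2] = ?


E[X^2] = sum(x^2 * P(x))
= 9*4/13 + 49*3/13 + 64*3/13 + 81*3/13
= 618/13

618/13


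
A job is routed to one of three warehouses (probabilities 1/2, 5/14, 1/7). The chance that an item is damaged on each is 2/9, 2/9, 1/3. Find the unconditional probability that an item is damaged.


P(A) = P(A|B1)P(B1) + P(A|B2)P(B2) + P(A|B3)P(B3)
= 2/9*1/2 + 2/9*5/14 + 1/3*1/7
= 1/9 + 5/63 + 1/21 = 5/21

5/21


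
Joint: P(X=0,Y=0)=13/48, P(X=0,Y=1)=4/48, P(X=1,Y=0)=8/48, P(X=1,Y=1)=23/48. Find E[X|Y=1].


P(Y=1) = 27/48
E[X|Y=1] = (0*4 + 1*23)/27 = 23/27

23/27


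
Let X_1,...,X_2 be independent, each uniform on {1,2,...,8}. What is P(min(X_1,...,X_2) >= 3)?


P(min >= 3) = P(all X_i >= 3) = (P(X_1 >= 3))^2
= (6/8)^2 = (3/4)^2 = 9/16

9/16


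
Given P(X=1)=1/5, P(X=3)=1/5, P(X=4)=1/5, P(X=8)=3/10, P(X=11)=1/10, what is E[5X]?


E[5X] = sum(g(x)*P(x))
= 5*1/5 + 15*1/5 + 20*1/5 + 40*3/10 + 55*1/10
= 51/2

51/2


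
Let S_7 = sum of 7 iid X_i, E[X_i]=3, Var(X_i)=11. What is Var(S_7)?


By independence, Var(S_n) = n*Var(X_1) = 7*11 = 77

77


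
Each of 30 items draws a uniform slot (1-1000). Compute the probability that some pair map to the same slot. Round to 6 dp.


P(all different) = prod((1000-i)/1000 for i=0..29) = 0.644461
P(at least one match) = 1 - 0.644461 = 0.355539

0.355539


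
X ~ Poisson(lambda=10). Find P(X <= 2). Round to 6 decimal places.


P(X<=2) = e^(-10)*10^0/0! + e^(-10)*10^1/1! + e^(-10)*10^2/2!
≈ 0.0000453999 + 0.0004539993 + 0.0022699965
= 0.0027693957
≈ 0.002769

0.002769


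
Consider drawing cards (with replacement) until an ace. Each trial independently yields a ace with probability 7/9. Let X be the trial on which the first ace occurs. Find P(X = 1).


P(X=1) = (1-p)^0 * p = (2/9)^0 * 7/9
= 1 * 7/9 = 7/9

7/9


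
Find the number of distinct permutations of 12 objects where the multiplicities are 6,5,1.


12! = 479001600
Denominator: 6!=720 * 5!=120 * 1!=1
Coefficient = 479001600 / 86400 = 5544

5544


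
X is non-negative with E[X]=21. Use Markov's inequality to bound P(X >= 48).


Markov: P(X >= a) <= E[X]/a
P(X >= 48) <= 21/48 = 7/16

7/16


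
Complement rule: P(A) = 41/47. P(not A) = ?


P(A') = 1 - P(A) = 1 - 41/47 = 6/47

6/47


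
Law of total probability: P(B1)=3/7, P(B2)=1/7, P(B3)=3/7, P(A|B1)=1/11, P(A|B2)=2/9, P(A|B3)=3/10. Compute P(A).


P(A) = P(A|B1)P(B1) + P(A|B2)P(B2) + P(A|B3)P(B3)
= 1/11*3/7 + 2/9*1/7 + 3/10*3/7
= 3/77 + 2/63 + 9/70 = 1381/6930

1381/6930


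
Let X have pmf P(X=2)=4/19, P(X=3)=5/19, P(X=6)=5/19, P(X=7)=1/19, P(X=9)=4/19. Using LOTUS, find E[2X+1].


E[2X+1] = sum(g(x)*P(x))
= 5*4/19 + 7*5/19 + 13*5/19 + 15*1/19 + 19*4/19
= 211/19

211/19


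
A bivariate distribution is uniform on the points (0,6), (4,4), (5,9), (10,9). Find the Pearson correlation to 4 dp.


Cov(X,Y) = 4.5000, Var(X) = 12.6875, Var(Y) = 4.5000
rho = Cov/(sqrt(VarX)*sqrt(VarY)) = 0.5956

0.5956


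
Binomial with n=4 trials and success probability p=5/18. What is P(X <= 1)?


P(X<=1) = P(X=0) + P(X=1)
= 28561/104976 + 10985/26244
= 24167/34992

24167/34992


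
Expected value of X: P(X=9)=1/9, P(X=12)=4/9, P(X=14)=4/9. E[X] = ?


E[X] = sum(x * P(x))
= 9*1/9 + 12*4/9 + 14*4/9
= 113/9

113/9


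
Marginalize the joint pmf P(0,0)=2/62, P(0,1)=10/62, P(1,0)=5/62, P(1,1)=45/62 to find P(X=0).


P(X=0) = P(0,0)+P(0,1) = 2/62 + 10/62 = 12/62 = 6/31

6/31


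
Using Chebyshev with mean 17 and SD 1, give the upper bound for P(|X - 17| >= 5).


k = 5/1 = 5
Chebyshev: P(|X-mu| >= k*sigma) <= 1/k^2 = 1/5^2 = 1/25

1/25


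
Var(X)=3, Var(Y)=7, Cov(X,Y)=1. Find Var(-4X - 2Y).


Var(-4X - 2Y) = (-4)^2*Var(X) + (-2)^2*Var(Y) + 2*(-4)*(-2)*Cov(X,Y)
= 16*3 + 4*7 + 16*1
= 48 + 28 + 16 = 92

92


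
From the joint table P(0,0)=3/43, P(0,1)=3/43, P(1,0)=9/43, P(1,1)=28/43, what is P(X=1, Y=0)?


Read from table: P(X=1, Y=0) = 9/43

9/43


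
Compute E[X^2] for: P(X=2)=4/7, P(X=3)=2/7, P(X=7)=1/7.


E[X^2] = sum(x^2 * P(x))
= 4*4/7 + 9*2/7 + 49*1/7
= 83/7

83/7


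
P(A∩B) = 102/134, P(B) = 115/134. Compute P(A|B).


P(A|B) = P(A∩B)/P(B) = (102/134)/(115/134) = 102/115

102/115


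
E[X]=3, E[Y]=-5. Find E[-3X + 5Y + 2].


E[-3X + 5Y + 2] = -3*E[X] + 5*E[Y] + 2
= (-3)*(3) + (5)*(-5) + (2)
= -9 - 25 + 2 = -32

-32


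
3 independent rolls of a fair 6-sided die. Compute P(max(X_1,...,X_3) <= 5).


P(max <= 5) = P(all X_i <= 5) = (P(X_1 <= 5))^3
= (5/6)^3 = 125/216

125/216


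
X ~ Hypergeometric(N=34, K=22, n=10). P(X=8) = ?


P(X=8) = C(22,8)*C(12,2) / C(34,10)
= 319770*66 / 131128140
= 21104820/131128140 = 1881/11687

1881/11687


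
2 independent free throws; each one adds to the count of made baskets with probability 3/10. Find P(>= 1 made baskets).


P(at least one) = 1 - P(none)
P(none) = (1 - 3/10)^2 = (7/10)^2 = 49/100
P(at least one) = 1 - 49/100 = 51/100

51/100


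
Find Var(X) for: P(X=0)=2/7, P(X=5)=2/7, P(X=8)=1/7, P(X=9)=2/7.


E[X] = 36/7, E[X^2] = 276/7
Var(X) = E[X^2] - (E[X])^2 = 276/7 - (36/7)^2 = 636/49

636/49


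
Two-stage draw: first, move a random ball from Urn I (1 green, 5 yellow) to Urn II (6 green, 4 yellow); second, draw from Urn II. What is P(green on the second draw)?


P(transfer green) = 1/6; P(transfer yellow) = 5/6
If green transferred: Urn II has 7 green of 11, so P(green|green moved) = 7/11
If yellow transferred: Urn II has 6 green of 11, so P(green|yellow moved) = 6/11
By total probability: P(green) = 1/6*7/11 + 5/6*6/11 = 37/66

37/66


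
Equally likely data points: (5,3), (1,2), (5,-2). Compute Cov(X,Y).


E[X]=11/3, E[Y]=1, E[XY]=7/3
Cov(X,Y) = E[XY] - E[X]E[Y] = 7/3 - 11/3*1 = -4/3

-4/3


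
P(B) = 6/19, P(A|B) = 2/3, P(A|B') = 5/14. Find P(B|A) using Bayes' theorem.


P(A) = P(A|B)P(B) + P(A|B')P(B') = 2/3*6/19 + 5/14*13/19 = 121/266
P(B|A) = P(A|B)P(B)/P(A) = (4/19)/(121/266) = 56/121

56/121


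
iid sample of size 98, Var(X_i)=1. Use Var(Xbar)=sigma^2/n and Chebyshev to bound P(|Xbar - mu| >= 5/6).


Var(Xbar) = Var(X)/n = 1/98
Chebyshev: P(|Xbar-mu| >= 5/6) <= Var(Xbar)/(5/6)^2 = (1/98)/(25/36) = 18/1225

18/1225


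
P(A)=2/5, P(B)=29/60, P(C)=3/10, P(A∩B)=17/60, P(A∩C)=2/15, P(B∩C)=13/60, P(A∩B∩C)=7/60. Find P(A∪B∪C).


P(A∪B∪C) = P(A)+P(B)+P(C) - P(AB)-P(AC)-P(BC) + P(ABC)
= 2/5+29/60+3/10 - 17/60-2/15-13/60 + 7/60
= 2/3

2/3


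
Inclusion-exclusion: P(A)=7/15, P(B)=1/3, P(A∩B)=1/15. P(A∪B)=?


P(A∪B) = P(A) + P(B) - P(A∩B)
= 7/15 + 1/3 - 1/15 = 11/15

11/15


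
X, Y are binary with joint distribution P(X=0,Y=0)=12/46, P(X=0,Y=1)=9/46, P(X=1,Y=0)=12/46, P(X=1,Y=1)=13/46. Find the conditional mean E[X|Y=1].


P(Y=1) = 22/46
E[X|Y=1] = (0*9 + 1*13)/22 = 13/22

13/22


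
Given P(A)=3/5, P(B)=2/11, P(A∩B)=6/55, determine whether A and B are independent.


P(A)*P(B) = 3/5*2/11 = 6/55
P(A∩B) = 6/55, which equals P(A)P(B), so independent

Yes, A and B are independent


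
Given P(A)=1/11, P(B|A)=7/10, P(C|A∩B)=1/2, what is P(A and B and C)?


P(A∩B∩C) = P(A) * P(B|A) * P(C|A∩B)
= 1/11 * 7/10 * 1/2
= 7/110 * 1/2 = 7/220

7/220


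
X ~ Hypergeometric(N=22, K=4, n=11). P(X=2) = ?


P(X=2) = C(4,2)*C(18,9) / C(22,11)
= 6*48620 / 705432
= 291720/705432 = 55/133

55/133


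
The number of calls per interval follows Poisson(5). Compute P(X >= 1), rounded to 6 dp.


P(X>=1) = 1 - P(X<=0) = 1 - (e^(-5)*5^0/0!)
≈ 1 - 0.0067379470 = 0.9932620530
≈ 0.993262

0.993262


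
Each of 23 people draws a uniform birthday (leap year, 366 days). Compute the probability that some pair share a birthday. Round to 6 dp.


P(all different) = prod((366-i)/366 for i=0..22) = 0.493677
P(at least one match) = 1 - 0.493677 = 0.506323

0.506323


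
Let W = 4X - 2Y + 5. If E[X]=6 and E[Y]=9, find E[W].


E[4X - 2Y + 5] = 4*E[X] - 2*E[Y] + 5
= (4)*(6) + (-2)*(9) + (5)
= 24 - 18 + 5 = 11

11


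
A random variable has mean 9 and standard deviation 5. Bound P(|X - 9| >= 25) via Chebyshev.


k = 25/5 = 5
Chebyshev: P(|X-mu| >= k*sigma) <= 1/k^2 = 1/5^2 = 1/25

1/25


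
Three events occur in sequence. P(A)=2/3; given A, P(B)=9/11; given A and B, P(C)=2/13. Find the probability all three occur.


P(A∩B∩C) = P(A) * P(B|A) * P(C|A∩B)
= 2/3 * 9/11 * 2/13
= 6/11 * 2/13 = 12/143

12/143


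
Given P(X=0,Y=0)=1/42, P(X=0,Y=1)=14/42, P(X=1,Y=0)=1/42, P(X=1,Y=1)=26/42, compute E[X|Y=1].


P(Y=1) = 40/42
E[X|Y=1] = (0*14 + 1*26)/40 = 26/40 = 13/20

13/20


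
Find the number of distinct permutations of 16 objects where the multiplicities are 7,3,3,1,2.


16! = 20922789888000
Denominator: 7!=5040 * 3!=6 * 3!=6 * 1!=1 * 2!=2
Coefficient = 20922789888000 / 362880 = 57657600

57657600


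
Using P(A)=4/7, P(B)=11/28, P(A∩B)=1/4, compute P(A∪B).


P(A∪B) = P(A) + P(B) - P(A∩B)
= 4/7 + 11/28 - 1/4 = 5/7

5/7


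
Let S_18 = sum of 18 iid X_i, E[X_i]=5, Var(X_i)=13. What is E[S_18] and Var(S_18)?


E[S_n] = n*mu = 18*5 = 90
Var(S_n) = n*sigma^2 = 18*13 = 234

E[S_18]=90, Var(S_18)=234


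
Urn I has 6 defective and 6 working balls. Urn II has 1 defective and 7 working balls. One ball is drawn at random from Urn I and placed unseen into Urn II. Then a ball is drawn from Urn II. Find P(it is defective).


P(transfer defective) = 6/12 = 1/2; P(transfer working) = 1/2
If defective transferred: Urn II has 2 defective of 9, so P(defective|defective moved) = 2/9
If working transferred: Urn II has 1 defective of 9, so P(defective|working moved) = 1/9
By total probability: P(defective) = 1/2*2/9 + 1/2*1/9 = 1/6

1/6


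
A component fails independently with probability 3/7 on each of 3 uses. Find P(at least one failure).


P(at least one) = 1 - P(none)
P(none) = (1 - 3/7)^3 = (4/7)^3 = 64/343
P(at least one) = 1 - 64/343 = 279/343

279/343


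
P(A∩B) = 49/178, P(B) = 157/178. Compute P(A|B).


P(A|B) = P(A∩B)/P(B) = (49/178)/(157/178) = 49/157

49/157


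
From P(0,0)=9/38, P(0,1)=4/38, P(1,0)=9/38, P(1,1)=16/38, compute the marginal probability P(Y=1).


P(Y=1) = P(0,1)+P(1,1) = 4/38 + 16/38 = 20/38 = 10/19

10/19


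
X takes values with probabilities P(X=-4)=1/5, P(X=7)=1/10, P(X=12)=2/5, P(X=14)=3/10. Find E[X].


E[X] = sum(x * P(x))
= -4*1/5 + 7*1/10 + 12*2/5 + 14*3/10
= 89/10

89/10


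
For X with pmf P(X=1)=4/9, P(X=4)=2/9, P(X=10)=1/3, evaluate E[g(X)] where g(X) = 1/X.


E[1/X] = sum(g(x)*P(x))
= 1*4/9 + 1/4*2/9 + 1/10*1/3
= 8/15

8/15


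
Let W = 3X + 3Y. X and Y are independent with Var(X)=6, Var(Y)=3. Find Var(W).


Independence => Cov(X,Y)=0
Var(3X + 3Y) = 3^2*Var(X) + 3^2*Var(Y)
= 9*6 + 9*3 = 81

81


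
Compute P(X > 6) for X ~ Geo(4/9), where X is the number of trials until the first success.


P(X > 6) = P(first 6 trials all fail) = (1-p)^6 = (5/9)^6 = 15625/531441

15625/531441


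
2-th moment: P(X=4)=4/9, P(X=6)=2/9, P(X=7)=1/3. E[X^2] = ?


E[X^2] = sum(x^2 * P(x))
= 16*4/9 + 36*2/9 + 49*1/3
= 283/9

283/9


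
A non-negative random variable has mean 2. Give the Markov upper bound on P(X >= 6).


Markov: P(X >= a) <= E[X]/a
P(X >= 6) <= 2/6 = 1/3

1/3


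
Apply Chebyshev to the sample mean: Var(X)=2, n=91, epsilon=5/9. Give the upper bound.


Var(Xbar) = Var(X)/n = 2/91
Chebyshev: P(|Xbar-mu| >= 5/9) <= Var(Xbar)/(5/9)^2 = (2/91)/(25/81) = 162/2275

162/2275


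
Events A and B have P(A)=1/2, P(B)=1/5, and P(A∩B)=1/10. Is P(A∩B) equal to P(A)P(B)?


P(A)*P(B) = 1/2*1/5 = 1/10
P(A∩B) = 1/10, which equals P(A)P(B), so independent

Yes, A and B are independent


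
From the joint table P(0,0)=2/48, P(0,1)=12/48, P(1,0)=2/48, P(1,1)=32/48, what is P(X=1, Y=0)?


Read from table: P(X=1, Y=0) = 2/48 = 1/24

1/24


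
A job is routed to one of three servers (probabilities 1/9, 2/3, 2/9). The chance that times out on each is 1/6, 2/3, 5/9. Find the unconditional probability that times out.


P(A) = P(A|B1)P(B1) + P(A|B2)P(B2) + P(A|B3)P(B3)
= 1/6*1/9 + 2/3*2/3 + 5/9*2/9
= 1/54 + 4/9 + 10/81 = 95/162

95/162


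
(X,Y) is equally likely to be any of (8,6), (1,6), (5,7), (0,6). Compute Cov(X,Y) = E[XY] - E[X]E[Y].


E[X]=7/2, E[Y]=25/4, E[XY]=89/4
Cov(X,Y) = E[XY] - E[X]E[Y] = 89/4 - 7/2*25/4 = 3/8

3/8


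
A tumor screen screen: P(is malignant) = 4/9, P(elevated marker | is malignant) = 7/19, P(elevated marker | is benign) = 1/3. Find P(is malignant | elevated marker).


P(A) = P(A|B)P(B) + P(A|B')P(B') = 7/19*4/9 + 1/3*5/9 = 179/513
P(B|A) = P(A|B)P(B)/P(A) = (28/171)/(179/513) = 84/179

84/179


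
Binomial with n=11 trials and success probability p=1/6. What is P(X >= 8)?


P(X>=8) = P(X=8) + P(X=9) + P(X=10) + P(X=11)
= 6875/120932352 + 1375/362797056 + 55/362797056 + 1/362797056
= 919/15116544

919/15116544


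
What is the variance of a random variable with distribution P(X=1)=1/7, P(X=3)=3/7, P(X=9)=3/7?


E[X] = 37/7, E[X^2] = 271/7
Var(X) = E[X^2] - (E[X])^2 = 271/7 - (37/7)^2 = 528/49

528/49


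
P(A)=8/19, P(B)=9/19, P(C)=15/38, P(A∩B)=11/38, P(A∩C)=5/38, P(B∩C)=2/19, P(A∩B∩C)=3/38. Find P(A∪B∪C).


P(A∪B∪C) = P(A)+P(B)+P(C) - P(AB)-P(AC)-P(BC) + P(ABC)
= 8/19+9/19+15/38 - 11/38-5/38-2/19 + 3/38
= 16/19

16/19


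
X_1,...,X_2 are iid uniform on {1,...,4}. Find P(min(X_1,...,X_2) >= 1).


P(min >= 1) = P(all X_i >= 1) = (P(X_1 >= 1))^2
= (4/4)^2 = 1^2 = 1

1


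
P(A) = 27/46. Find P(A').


P(A') = 1 - P(A) = 1 - 27/46 = 19/46

19/46


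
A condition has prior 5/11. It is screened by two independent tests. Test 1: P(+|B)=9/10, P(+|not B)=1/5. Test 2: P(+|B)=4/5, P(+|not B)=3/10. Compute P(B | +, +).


After test 1: P(+) = 9/10*5/11 + 1/5*6/11 = 57/110
P(B|+) = (9/22)/(57/110) = 15/19
After test 2 (use post1 as new prior): P(+) = 4/5*15/19 + 3/10*4/19 = 66/95
P(B|+,+) = (12/19)/(66/95) = 10/11

10/11


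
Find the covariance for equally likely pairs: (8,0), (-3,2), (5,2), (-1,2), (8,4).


E[X]=17/5, E[Y]=2, E[XY]=34/5
Cov(X,Y) = E[XY] - E[X]E[Y] = 34/5 - 17/5*2 = 0

0


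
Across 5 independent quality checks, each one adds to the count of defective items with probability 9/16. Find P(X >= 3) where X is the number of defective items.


P(X>=3) = P(X=3) + P(X=4) + P(X=5)
= 178605/524288 + 229635/1048576 + 59049/1048576
= 322947/524288

322947/524288


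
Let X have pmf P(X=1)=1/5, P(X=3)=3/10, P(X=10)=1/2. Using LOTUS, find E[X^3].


E[X^3] = sum(g(x)*P(x))
= 1*1/5 + 27*3/10 + 1000*1/2
= 5083/10

5083/10


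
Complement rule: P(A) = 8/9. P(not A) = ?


P(A') = 1 - P(A) = 1 - 8/9 = 1/9

1/9


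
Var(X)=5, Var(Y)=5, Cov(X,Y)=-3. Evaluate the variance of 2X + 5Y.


Var(2X + 5Y) = 2^2*Var(X) + 5^2*Var(Y) + 2*2*5*Cov(X,Y)
= 4*5 + 25*5 + 20*(-3)
= 20 + 125 - 60 = 85

85


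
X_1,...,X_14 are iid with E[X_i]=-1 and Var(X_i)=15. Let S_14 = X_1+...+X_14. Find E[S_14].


E[S_n] = n*E[X_1] = 14*-1 = -14

-14


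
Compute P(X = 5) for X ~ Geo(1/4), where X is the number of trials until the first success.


P(X=5) = (1-p)^4 * p = (3/4)^4 * 1/4
= 81/256 * 1/4 = 81/1024

81/1024


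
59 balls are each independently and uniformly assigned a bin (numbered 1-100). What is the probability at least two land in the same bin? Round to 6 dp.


P(all different) = prod((100-i)/100 for i=0..58) = 0.000000
P(at least one match) = 1 - 0.000000 = 1.000000

1.000000


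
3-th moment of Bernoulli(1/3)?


For Bernoulli: X in {0,1}
E[X^3] = 0^3*(1-1/3) + 1^3*1/3 = 1/3

1/3


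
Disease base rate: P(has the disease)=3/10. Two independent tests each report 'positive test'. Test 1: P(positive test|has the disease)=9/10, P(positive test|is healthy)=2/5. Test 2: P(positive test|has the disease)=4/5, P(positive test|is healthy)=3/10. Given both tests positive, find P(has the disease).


After test 1: P(+) = 9/10*3/10 + 2/5*7/10 = 11/20
P(B|+) = (27/100)/(11/20) = 27/55
After test 2 (use post1 as new prior): P(+) = 4/5*27/55 + 3/10*28/55 = 6/11
P(B|+,+) = (108/275)/(6/11) = 18/25

18/25


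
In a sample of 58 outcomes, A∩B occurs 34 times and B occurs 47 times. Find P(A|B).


P(A|B) = P(A∩B)/P(B) = (34/58)/(47/58) = 34/47

34/47


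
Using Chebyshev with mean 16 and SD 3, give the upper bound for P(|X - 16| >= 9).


k = 9/3 = 3
Chebyshev: P(|X-mu| >= k*sigma) <= 1/k^2 = 1/3^2 = 1/9

1/9


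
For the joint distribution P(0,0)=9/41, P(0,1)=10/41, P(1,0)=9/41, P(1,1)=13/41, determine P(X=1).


P(X=1) = P(1,0)+P(1,1) = 9/41 + 13/41 = 22/41

22/41


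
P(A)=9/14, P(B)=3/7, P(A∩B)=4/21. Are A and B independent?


P(A)*P(B) = 9/14*3/7 = 27/98
P(A∩B) = 4/21 != 27/98, so not independent

No, A and B are not independent


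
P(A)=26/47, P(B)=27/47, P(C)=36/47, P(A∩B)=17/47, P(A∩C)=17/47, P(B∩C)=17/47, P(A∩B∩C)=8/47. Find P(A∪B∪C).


P(A∪B∪C) = P(A)+P(B)+P(C) - P(AB)-P(AC)-P(BC) + P(ABC)
= 26/47+27/47+36/47 - 17/47-17/47-17/47 + 8/47
= 46/47

46/47


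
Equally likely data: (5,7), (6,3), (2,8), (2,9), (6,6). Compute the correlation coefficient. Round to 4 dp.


Cov(X,Y) = -3.1200, Var(X) = 3.3600, Var(Y) = 4.2400
rho = Cov/(sqrt(VarX)*sqrt(VarY)) = -0.8266

-0.8266


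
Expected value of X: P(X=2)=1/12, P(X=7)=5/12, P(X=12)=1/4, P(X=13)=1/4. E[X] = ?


E[X] = sum(x * P(x))
= 2*1/12 + 7*5/12 + 12*1/4 + 13*1/4
= 28/3

28/3


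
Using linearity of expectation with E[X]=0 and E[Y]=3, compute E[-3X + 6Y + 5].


E[-3X + 6Y + 5] = -3*E[X] + 6*E[Y] + 5
= (-3)*(0) + (6)*(3) + (5)
= 0 + 18 + 5 = 23

23


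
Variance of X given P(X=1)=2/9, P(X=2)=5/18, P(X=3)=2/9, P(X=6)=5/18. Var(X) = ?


E[X] = 28/9, E[X^2] = 40/3
Var(X) = E[X^2] - (E[X])^2 = 40/3 - (28/9)^2 = 296/81

296/81


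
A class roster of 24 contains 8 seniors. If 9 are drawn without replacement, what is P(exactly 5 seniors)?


P(X=5) = C(8,5)*C(16,4) / C(24,9)
= 56*1820 / 1307504
= 101920/1307504 = 6370/81719

6370/81719


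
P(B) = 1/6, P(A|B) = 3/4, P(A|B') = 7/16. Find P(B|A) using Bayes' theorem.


P(A) = P(A|B)P(B) + P(A|B')P(B') = 3/4*1/6 + 7/16*5/6 = 47/96
P(B|A) = P(A|B)P(B)/P(A) = (1/8)/(47/96) = 12/47

12/47


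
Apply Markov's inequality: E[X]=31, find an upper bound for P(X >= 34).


Markov: P(X >= a) <= E[X]/a
P(X >= 34) <= 31/34

31/34


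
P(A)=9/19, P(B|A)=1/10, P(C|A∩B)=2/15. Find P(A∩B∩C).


P(A∩B∩C) = P(A) * P(B|A) * P(C|A∩B)
= 9/19 * 1/10 * 2/15
= 9/190 * 2/15 = 3/475

3/475


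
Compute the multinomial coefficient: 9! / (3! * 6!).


9! = 362880
Denominator: 3!=6 * 6!=720
Coefficient = 362880 / 4320 = 84

84


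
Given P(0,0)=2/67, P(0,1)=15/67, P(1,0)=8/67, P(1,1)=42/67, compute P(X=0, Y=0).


Read from table: P(X=0, Y=0) = 2/67

2/67


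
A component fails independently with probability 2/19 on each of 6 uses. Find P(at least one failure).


P(at least one) = 1 - P(none)
P(none) = (1 - 2/19)^6 = (17/19)^6 = 24137569/47045881
P(at least one) = 1 - 24137569/47045881 = 22908312/47045881

22908312/47045881


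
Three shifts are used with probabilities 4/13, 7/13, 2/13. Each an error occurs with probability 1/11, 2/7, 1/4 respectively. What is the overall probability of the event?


P(A) = P(A|B1)P(B1) + P(A|B2)P(B2) + P(A|B3)P(B3)
= 1/11*4/13 + 2/7*7/13 + 1/4*2/13
= 4/143 + 2/13 + 1/26 = 63/286

63/286


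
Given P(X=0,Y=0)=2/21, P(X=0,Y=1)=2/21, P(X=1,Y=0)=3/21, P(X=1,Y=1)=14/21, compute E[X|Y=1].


P(Y=1) = 16/21
E[X|Y=1] = (0*2 + 1*14)/16 = 14/16 = 7/8

7/8


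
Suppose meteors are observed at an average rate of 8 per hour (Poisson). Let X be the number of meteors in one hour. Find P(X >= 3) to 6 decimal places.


P(X>=3) = 1 - P(X<=2) = 1 - (e^(-8)*8^0/0! + e^(-8)*8^1/1! + e^(-8)*8^2/2!)
≈ 1 - (0.0003354626 + 0.0026837010 + 0.0107348041)
= 1 - 0.0137539677 = 0.9862460323
≈ 0.986246

0.986246


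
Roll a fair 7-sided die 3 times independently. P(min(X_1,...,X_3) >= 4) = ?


P(min >= 4) = P(all X_i >= 4) = (P(X_1 >= 4))^3
= (4/7)^3 = 64/343

64/343


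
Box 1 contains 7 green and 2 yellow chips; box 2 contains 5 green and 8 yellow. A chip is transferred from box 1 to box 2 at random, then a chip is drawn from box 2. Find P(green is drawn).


P(transfer green) = 7/9; P(transfer yellow) = 2/9
If green transferred: Urn II has 6 green of 14, so P(green|green moved) = 3/7
If yellow transferred: Urn II has 5 green of 14, so P(green|yellow moved) = 5/14
By total probability: P(green) = 7/9*3/7 + 2/9*5/14 = 26/63

26/63


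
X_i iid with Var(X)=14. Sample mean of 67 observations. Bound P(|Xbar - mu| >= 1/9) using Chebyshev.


Var(Xbar) = Var(X)/n = 14/67
Chebyshev: P(|Xbar-mu| >= 1/9) <= Var(Xbar)/(1/9)^2 = (14/67)/(1/81) = 1134/67
Bound exceeds 1, so trivial bound: 1

1


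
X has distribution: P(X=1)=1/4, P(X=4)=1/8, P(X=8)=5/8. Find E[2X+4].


E[2X+4] = sum(g(x)*P(x))
= 6*1/4 + 12*1/8 + 20*5/8
= 31/2

31/2


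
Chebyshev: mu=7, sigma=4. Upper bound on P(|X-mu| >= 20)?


k = 20/4 = 5
Chebyshev: P(|X-mu| >= k*sigma) <= 1/k^2 = 1/5^2 = 1/25

1/25


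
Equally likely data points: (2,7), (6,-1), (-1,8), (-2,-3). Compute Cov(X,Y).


E[X]=5/4, E[Y]=11/4, E[XY]=3/2
Cov(X,Y) = E[XY] - E[X]E[Y] = 3/2 - 5/4*11/4 = -31/16

-31/16


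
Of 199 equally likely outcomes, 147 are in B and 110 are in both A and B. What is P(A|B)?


P(A|B) = P(A∩B)/P(B) = (110/199)/(147/199) = 110/147

110/147


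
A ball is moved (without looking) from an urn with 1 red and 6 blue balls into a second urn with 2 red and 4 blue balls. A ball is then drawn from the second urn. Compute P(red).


P(transfer red) = 1/7; P(transfer blue) = 6/7
If red transferred: Urn II has 3 red of 7, so P(red|red moved) = 3/7
If blue transferred: Urn II has 2 red of 7, so P(red|blue moved) = 2/7
By total probability: P(red) = 1/7*3/7 + 6/7*2/7 = 15/49

15/49


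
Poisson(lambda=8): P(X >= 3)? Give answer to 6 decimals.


P(X>=3) = 1 - P(X<=2) = 1 - (e^(-8)*8^0/0! + e^(-8)*8^1/1! + e^(-8)*8^2/2!)
≈ 1 - (0.0003354626 + 0.0026837010 + 0.0107348041)
= 1 - 0.0137539677 = 0.9862460323
≈ 0.986246

0.986246


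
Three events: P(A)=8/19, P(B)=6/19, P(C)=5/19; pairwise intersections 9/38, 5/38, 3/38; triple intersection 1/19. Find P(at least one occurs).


P(A∪B∪C) = P(A)+P(B)+P(C) - P(AB)-P(AC)-P(BC) + P(ABC)
= 8/19+6/19+5/19 - 9/38-5/38-3/38 + 1/19
= 23/38

23/38


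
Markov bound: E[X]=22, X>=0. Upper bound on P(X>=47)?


Markov: P(X >= a) <= E[X]/a
P(X >= 47) <= 22/47

22/47


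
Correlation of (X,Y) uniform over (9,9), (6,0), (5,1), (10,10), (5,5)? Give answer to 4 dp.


Cov(X,Y) = 7.2000, Var(X) = 4.4000, Var(Y) = 16.4000
rho = Cov/(sqrt(VarX)*sqrt(VarY)) = 0.8476

0.8476


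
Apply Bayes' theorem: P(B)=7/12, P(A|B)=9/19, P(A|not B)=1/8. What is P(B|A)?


P(A) = P(A|B)P(B) + P(A|B')P(B') = 9/19*7/12 + 1/8*5/12 = 599/1824
P(B|A) = P(A|B)P(B)/P(A) = (21/76)/(599/1824) = 504/599

504/599


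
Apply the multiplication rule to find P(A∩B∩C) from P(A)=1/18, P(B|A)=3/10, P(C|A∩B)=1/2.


P(A∩B∩C) = P(A) * P(B|A) * P(C|A∩B)
= 1/18 * 3/10 * 1/2
= 1/60 * 1/2 = 1/120

1/120


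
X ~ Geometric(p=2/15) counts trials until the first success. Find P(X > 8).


P(X > 8) = P(first 8 trials all fail) = (1-p)^8 = (13/15)^8 = 815730721/2562890625

815730721/2562890625


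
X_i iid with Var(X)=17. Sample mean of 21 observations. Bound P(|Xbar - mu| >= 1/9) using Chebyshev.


Var(Xbar) = Var(X)/n = 17/21
Chebyshev: P(|Xbar-mu| >= 1/9) <= Var(Xbar)/(1/9)^2 = (17/21)/(1/81) = 459/7
Bound exceeds 1, so trivial bound: 1

1


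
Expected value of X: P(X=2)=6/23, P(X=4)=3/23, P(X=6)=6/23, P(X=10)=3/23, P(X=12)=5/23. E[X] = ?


E[X] = sum(x * P(x))
= 2*6/23 + 4*3/23 + 6*6/23 + 10*3/23 + 12*5/23
= 150/23

150/23


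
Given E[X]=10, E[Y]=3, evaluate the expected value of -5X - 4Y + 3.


E[-5X - 4Y + 3] = -5*E[X] - 4*E[Y] + 3
= (-5)*(10) + (-4)*(3) + (3)
= -50 - 12 + 3 = -59

-59


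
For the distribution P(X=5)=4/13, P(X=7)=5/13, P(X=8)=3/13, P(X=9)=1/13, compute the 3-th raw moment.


E[X^3] = sum(x^3 * P(x))
= 125*4/13 + 343*5/13 + 512*3/13 + 729*1/13
= 4480/13

4480/13


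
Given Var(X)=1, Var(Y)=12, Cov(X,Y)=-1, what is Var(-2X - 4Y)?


Var(-2X - 4Y) = (-2)^2*Var(X) + (-4)^2*Var(Y) + 2*(-2)*(-4)*Cov(X,Y)
= 4*1 + 16*12 + 16*(-1)
= 4 + 192 - 16 = 180

180


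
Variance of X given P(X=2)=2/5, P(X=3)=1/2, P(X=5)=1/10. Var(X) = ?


E[X] = 14/5, E[X^2] = 43/5
Var(X) = E[X^2] - (E[X])^2 = 43/5 - (14/5)^2 = 19/25

19/25


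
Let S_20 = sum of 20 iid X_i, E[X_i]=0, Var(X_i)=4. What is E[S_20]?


E[S_n] = n*E[X_1] = 20*0 = 0

0


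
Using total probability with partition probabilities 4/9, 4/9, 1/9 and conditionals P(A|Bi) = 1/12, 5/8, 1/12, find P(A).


P(A) = P(A|B1)P(B1) + P(A|B2)P(B2) + P(A|B3)P(B3)
= 1/12*4/9 + 5/8*4/9 + 1/12*1/9
= 1/27 + 5/18 + 1/108 = 35/108

35/108


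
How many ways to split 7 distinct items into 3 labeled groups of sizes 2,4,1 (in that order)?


7! = 5040
Denominator: 2!=2 * 4!=24 * 1!=1
Coefficient = 5040 / 48 = 105

105


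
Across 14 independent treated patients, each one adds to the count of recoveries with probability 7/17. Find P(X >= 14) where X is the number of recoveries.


P(X>=14) = P(X=14)
= 678223072849/168377826559400929
= 678223072849/168377826559400929

678223072849/168377826559400929


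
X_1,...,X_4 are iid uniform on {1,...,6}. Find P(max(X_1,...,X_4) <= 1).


P(max <= 1) = P(all X_i <= 1) = (P(X_1 <= 1))^4
= (1/6)^4 = 1/1296

1/1296


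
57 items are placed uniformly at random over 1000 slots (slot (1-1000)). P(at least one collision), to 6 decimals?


P(all different) = prod((1000-i)/1000 for i=0..56) = 0.196531
P(at least one match) = 1 - 0.196531 = 0.803469

0.803469


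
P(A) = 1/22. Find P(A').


P(A') = 1 - P(A) = 1 - 1/22 = 21/22

21/22


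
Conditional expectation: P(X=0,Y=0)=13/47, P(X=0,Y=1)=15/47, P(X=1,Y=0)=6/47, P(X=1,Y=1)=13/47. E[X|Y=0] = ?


P(Y=0) = 19/47
E[X|Y=0] = (0*13 + 1*6)/19 = 6/19

6/19


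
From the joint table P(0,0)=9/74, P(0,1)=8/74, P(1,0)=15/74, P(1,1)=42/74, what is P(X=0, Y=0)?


Read from table: P(X=0, Y=0) = 9/74

9/74


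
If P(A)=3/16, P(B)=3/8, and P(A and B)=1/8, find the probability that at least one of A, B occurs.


P(A∪B) = P(A) + P(B) - P(A∩B)
= 3/16 + 3/8 - 1/8 = 7/16

7/16


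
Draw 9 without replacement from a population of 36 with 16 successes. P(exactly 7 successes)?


P(X=7) = C(16,7)*C(20,2) / C(36,9)
= 11440*190 / 94143280
= 2173600/94143280 = 2470/106981

2470/106981


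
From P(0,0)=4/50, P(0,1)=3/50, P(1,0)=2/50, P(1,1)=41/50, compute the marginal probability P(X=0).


P(X=0) = P(0,0)+P(0,1) = 4/50 + 3/50 = 7/50

7/50


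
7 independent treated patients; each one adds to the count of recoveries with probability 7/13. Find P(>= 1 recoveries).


P(at least one) = 1 - P(none)
P(none) = (1 - 7/13)^7 = (6/13)^7 = 279936/62748517
P(at least one) = 1 - 279936/62748517 = 62468581/62748517

62468581/62748517


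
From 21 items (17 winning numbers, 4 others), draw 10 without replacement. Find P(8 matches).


P(X=8) = C(17,8)*C(4,2) / C(21,10)
= 24310*6 / 352716
= 145860/352716 = 55/133

55/133


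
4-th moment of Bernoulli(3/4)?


For Bernoulli: X in {0,1}
E[X^4] = 0^4*(1-3/4) + 1^4*3/4 = 3/4

3/4


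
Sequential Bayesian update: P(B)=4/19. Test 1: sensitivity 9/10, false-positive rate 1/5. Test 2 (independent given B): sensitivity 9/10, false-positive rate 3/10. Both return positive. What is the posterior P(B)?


After test 1: P(+) = 9/10*4/19 + 1/5*15/19 = 33/95
P(B|+) = (18/95)/(33/95) = 6/11
After test 2 (use post1 as new prior): P(+) = 9/10*6/11 + 3/10*5/11 = 69/110
P(B|+,+) = (27/55)/(69/110) = 18/23

18/23
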